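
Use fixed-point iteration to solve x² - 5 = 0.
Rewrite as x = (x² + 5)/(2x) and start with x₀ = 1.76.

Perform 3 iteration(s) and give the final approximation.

Equation: x² - 5 = 0
Fixed-point form: x = (x² + 5)/(2x)
x₀ = 1.76

x_1 = g(1.760000) = 2.300455
x_2 = g(2.300455) = 2.236969
x_3 = g(2.236969) = 2.236068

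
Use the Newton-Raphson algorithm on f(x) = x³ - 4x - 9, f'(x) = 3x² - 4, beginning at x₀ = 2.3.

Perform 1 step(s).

f(x) = x³ - 4x - 9
f'(x) = 3x² - 4
x₀ = 2.3

Newton-Raphson formula: x_{n+1} = x_n - f(x_n)/f'(x_n)

Iteration 1:
  f(2.300000) = -6.033000
  f'(2.300000) = 11.870000
  x_1 = 2.300000 - (-6.033000)/11.870000 = 2.808256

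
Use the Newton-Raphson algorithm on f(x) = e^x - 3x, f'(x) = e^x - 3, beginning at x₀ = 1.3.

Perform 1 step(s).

f(x) = e^x - 3x
f'(x) = e^x - 3
x₀ = 1.3

Newton-Raphson formula: x_{n+1} = x_n - f(x_n)/f'(x_n)

Iteration 1:
  f(1.300000) = -0.230703
  f'(1.300000) = 0.669297
  x_1 = 1.300000 - (-0.230703)/0.669297 = 1.644695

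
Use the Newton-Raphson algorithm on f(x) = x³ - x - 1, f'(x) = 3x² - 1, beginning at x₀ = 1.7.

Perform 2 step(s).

f(x) = x³ - x - 1
f'(x) = 3x² - 1
x₀ = 1.7

Newton-Raphson formula: x_{n+1} = x_n - f(x_n)/f'(x_n)

Iteration 1:
  f(1.700000) = 2.213000
  f'(1.700000) = 7.670000
  x_1 = 1.700000 - 2.213000/7.670000 = 1.411473
Iteration 2:
  f(1.411473) = 0.400544
  f'(1.411473) = 4.976770
  x_2 = 1.411473 - 0.400544/4.976770 = 1.330991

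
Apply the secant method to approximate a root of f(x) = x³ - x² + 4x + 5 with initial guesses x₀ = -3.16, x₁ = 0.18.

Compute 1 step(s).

f(x) = x³ - x² + 4x + 5
x₀ = -3.16, x₁ = 0.18

Secant formula: x_{n+1} = x_n - f(x_n)(x_n - x_{n-1})/(f(x_n) - f(x_{n-1}))

Iteration 1:
  f(-3.160000) = -49.180096
  f(0.180000) = 5.693432
  x_2 = 0.180000 - 5.693432×(0.180000 - (-3.160000))/(5.693432 - (-49.180096))
       = -0.166543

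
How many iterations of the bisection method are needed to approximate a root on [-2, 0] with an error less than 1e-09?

We need (b-a)/2^n ≤ 1e-09
(0 - (-2))/2^n ≤ 1e-09
2/2^n ≤ 1e-09
2^n ≥ 2000000000
n ≥ log₂(2000000000) = 30.90
n ≥ 31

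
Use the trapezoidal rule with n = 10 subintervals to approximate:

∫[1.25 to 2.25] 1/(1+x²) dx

f(x) = 1/(1+x²)
a = 1.25, b = 2.25, n = 10
h = (b - a)/n = 0.100000

Trapezoidal rule: (h/2)[f(x₀) + 2f(x₁) + 2f(x₂) + ... + f(xₙ)]

x_0 = 1.2500, f(x_0) = 0.390244, coefficient = 1
x_1 = 1.3500, f(x_1) = 0.354296, coefficient = 2
x_2 = 1.4500, f(x_2) = 0.322321, coefficient = 2
x_3 = 1.5500, f(x_3) = 0.293902, coefficient = 2
x_4 = 1.6500, f(x_4) = 0.268637, coefficient = 2
x_5 = 1.7500, f(x_5) = 0.246154, coefficient = 2
x_6 = 1.8500, f(x_6) = 0.226116, coefficient = 2
x_7 = 1.9500, f(x_7) = 0.208225, coefficient = 2
x_8 = 2.0500, f(x_8) = 0.192215, coefficient = 2
x_9 = 2.1500, f(x_9) = 0.177857, coefficient = 2
x_10 = 2.2500, f(x_10) = 0.164948, coefficient = 1

I ≈ (0.100000/2) × 5.134636 = 0.256732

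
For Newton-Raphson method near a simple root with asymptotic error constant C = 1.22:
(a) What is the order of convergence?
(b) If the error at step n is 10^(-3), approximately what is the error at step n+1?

(a) Newton-Raphson has quadratic (order 2) convergence near simple roots.
    This means |e_{n+1}| ≈ C|e_n|².

(b) With |e_n| = 10^(-3) and C = 1.22:
    |e_{n+1}| ≈ 1.22 × (10^(-3))² = 1.22 × 10^(-6)

(a) 2 (quadratic); (b) |e_{n+1}| ≈ 1.220e-06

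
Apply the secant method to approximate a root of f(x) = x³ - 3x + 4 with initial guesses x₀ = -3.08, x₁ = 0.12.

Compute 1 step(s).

f(x) = x³ - 3x + 4
x₀ = -3.08, x₁ = 0.12

Secant formula: x_{n+1} = x_n - f(x_n)(x_n - x_{n-1})/(f(x_n) - f(x_{n-1}))

Iteration 1:
  f(-3.080000) = -15.978112
  f(0.120000) = 3.641728
  x_2 = 0.120000 - 3.641728×(0.120000 - (-3.080000))/(3.641728 - (-15.978112))
       = -0.473967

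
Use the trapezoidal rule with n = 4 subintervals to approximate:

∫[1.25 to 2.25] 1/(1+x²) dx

f(x) = 1/(1+x²)
a = 1.25, b = 2.25, n = 4
h = (b - a)/n = 0.250000

Trapezoidal rule: (h/2)[f(x₀) + 2f(x₁) + 2f(x₂) + ... + f(xₙ)]

x_0 = 1.2500, f(x_0) = 0.390244, coefficient = 1
x_1 = 1.5000, f(x_1) = 0.307692, coefficient = 2
x_2 = 1.7500, f(x_2) = 0.246154, coefficient = 2
x_3 = 2.0000, f(x_3) = 0.200000, coefficient = 2
x_4 = 2.2500, f(x_4) = 0.164948, coefficient = 1

I ≈ (0.250000/2) × 2.062885 = 0.257861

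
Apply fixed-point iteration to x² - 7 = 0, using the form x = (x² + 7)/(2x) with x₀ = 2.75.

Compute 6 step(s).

Equation: x² - 7 = 0
Fixed-point form: x = (x² + 7)/(2x)
x₀ = 2.75

x_1 = g(2.750000) = 2.647727
x_2 = g(2.647727) = 2.645752
x_3 = g(2.645752) = 2.645751
x_4 = g(2.645751) = 2.645751
x_5 = g(2.645751) = 2.645751
x_6 = g(2.645751) = 2.645751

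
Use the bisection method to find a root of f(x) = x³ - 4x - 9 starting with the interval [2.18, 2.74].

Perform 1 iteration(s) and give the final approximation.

f(x) = x³ - 4x - 9
Initial interval: [2.18, 2.74]

Iteration 1:
  c_1 = (2.180000 + 2.740000)/2 = 2.460000
  f(c_1) = f(2.460000) = -3.953064
  f(a) × f(c) ≥ 0, new interval: [2.460000, 2.740000]

After 1 iteration(s), the approximation is c_1 = 2.460000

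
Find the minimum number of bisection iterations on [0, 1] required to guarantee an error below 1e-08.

We need (b-a)/2^n ≤ 1e-08
(1 - 0)/2^n ≤ 1e-08
1/2^n ≤ 1e-08
2^n ≥ 100000000
n ≥ log₂(100000000) = 26.58
n ≥ 27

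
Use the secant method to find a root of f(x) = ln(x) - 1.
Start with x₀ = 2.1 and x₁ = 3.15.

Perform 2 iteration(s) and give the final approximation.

f(x) = ln(x) - 1
x₀ = 2.1, x₁ = 3.15

Secant formula: x_{n+1} = x_n - f(x_n)(x_n - x_{n-1})/(f(x_n) - f(x_{n-1}))

Iteration 1:
  f(2.100000) = -0.258063
  f(3.150000) = 0.147402
  x_2 = 3.150000 - 0.147402×(3.150000 - 2.100000)/(0.147402 - (-0.258063))
       = 2.768284
Iteration 2:
  f(3.150000) = 0.147402
  f(2.768284) = 0.018228
  x_3 = 2.768284 - 0.018228×(2.768284 - 3.150000)/(0.018228 - 0.147402)
       = 2.714421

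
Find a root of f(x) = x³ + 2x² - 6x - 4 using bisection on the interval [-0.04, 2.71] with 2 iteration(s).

f(x) = x³ + 2x² - 6x - 4
Initial interval: [-0.04, 2.71]

Iteration 1:
  c_1 = (-0.040000 + 2.710000)/2 = 1.335000
  f(c_1) = f(1.335000) = -6.066280
  f(a) × f(c) ≥ 0, new interval: [1.335000, 2.710000]
Iteration 2:
  c_2 = (1.335000 + 2.710000)/2 = 2.022500
  f(c_2) = f(2.022500) = 0.319061
  f(a) × f(c) < 0, new interval: [1.335000, 2.022500]

After 2 iteration(s), the approximation is c_2 = 2.022500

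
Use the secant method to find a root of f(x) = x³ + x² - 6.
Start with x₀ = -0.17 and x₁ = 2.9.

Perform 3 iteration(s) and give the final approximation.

f(x) = x³ + x² - 6
x₀ = -0.17, x₁ = 2.9

Secant formula: x_{n+1} = x_n - f(x_n)(x_n - x_{n-1})/(f(x_n) - f(x_{n-1}))

Iteration 1:
  f(-0.170000) = -5.976013
  f(2.900000) = 26.799000
  x_2 = 2.900000 - 26.799000×(2.900000 - (-0.170000))/(26.799000 - (-5.976013))
       = 0.389767
Iteration 2:
  f(2.900000) = 26.799000
  f(0.389767) = -5.788869
  x_3 = 0.389767 - (-5.788869)×(0.389767 - 2.900000)/(-5.788869 - 26.799000)
       = 0.835681
Iteration 3:
  f(0.389767) = -5.788869
  f(0.835681) = -4.718027
  x_4 = 0.835681 - (-4.718027)×(0.835681 - 0.389767)/(-4.718027 - (-5.788869))
       = 2.800339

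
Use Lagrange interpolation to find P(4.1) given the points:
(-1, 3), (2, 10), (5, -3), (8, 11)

Lagrange interpolation formula:
P(x) = Σ yᵢ × Lᵢ(x)
where Lᵢ(x) = Π_{j≠i} (x - xⱼ)/(xᵢ - xⱼ)

L_0(4.1) = (4.1 - 2)/(-1 - 2) × (4.1 - 5)/(-1 - 5) × (4.1 - 8)/(-1 - 8) = -0.045500
L_1(4.1) = (4.1 - (-1))/(2 - (-1)) × (4.1 - 5)/(2 - 5) × (4.1 - 8)/(2 - 8) = 0.331500
L_2(4.1) = (4.1 - (-1))/(5 - (-1)) × (4.1 - 2)/(5 - 2) × (4.1 - 8)/(5 - 8) = 0.773500
L_3(4.1) = (4.1 - (-1))/(8 - (-1)) × (4.1 - 2)/(8 - 2) × (4.1 - 5)/(8 - 5) = -0.059500

P(4.1) = 3×L_0(4.1) + 10×L_1(4.1) + (-3)×L_2(4.1) + 11×L_3(4.1)
P(4.1) = 0.203500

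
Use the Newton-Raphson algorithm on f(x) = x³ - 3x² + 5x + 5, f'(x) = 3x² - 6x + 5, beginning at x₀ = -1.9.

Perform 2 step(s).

f(x) = x³ - 3x² + 5x + 5
f'(x) = 3x² - 6x + 5
x₀ = -1.9

Newton-Raphson formula: x_{n+1} = x_n - f(x_n)/f'(x_n)

Iteration 1:
  f(-1.900000) = -22.189000
  f'(-1.900000) = 27.230000
  x_1 = -1.900000 - (-22.189000)/27.230000 = -1.085127
Iteration 2:
  f(-1.085127) = -5.235870
  f'(-1.085127) = 15.043260
  x_2 = -1.085127 - (-5.235870)/15.043260 = -0.737072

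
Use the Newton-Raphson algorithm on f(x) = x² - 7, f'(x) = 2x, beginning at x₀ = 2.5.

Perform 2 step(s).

f(x) = x² - 7
f'(x) = 2x
x₀ = 2.5

Newton-Raphson formula: x_{n+1} = x_n - f(x_n)/f'(x_n)

Iteration 1:
  f(2.500000) = -0.750000
  f'(2.500000) = 5.000000
  x_1 = 2.500000 - (-0.750000)/5.000000 = 2.650000
Iteration 2:
  f(2.650000) = 0.022500
  f'(2.650000) = 5.300000
  x_2 = 2.650000 - 0.022500/5.300000 = 2.645755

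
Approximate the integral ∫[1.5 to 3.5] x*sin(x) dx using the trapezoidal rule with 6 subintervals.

f(x) = x*sin(x)
a = 1.5, b = 3.5, n = 6
h = (b - a)/n = 0.333333

Trapezoidal rule: (h/2)[f(x₀) + 2f(x₁) + 2f(x₂) + ... + f(xₙ)]

x_0 = 1.5000, f(x_0) = 1.496242, coefficient = 1
x_1 = 1.8333, f(x_1) = 1.770514, coefficient = 2
x_2 = 2.1667, f(x_2) = 1.793264, coefficient = 2
x_3 = 2.5000, f(x_3) = 1.496180, coefficient = 2
x_4 = 2.8333, f(x_4) = 0.859635, coefficient = 2
x_5 = 3.1667, f(x_5) = -0.079393, coefficient = 2
x_6 = 3.5000, f(x_6) = -1.227741, coefficient = 1

I ≈ (0.333333/2) × 11.948901 = 1.991484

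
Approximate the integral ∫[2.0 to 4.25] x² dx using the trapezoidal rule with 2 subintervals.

f(x) = x²
a = 2.0, b = 4.25, n = 2
h = (b - a)/n = 1.125000

Trapezoidal rule: (h/2)[f(x₀) + 2f(x₁) + 2f(x₂) + ... + f(xₙ)]

x_0 = 2.0000, f(x_0) = 4.000000, coefficient = 1
x_1 = 3.1250, f(x_1) = 9.765625, coefficient = 2
x_2 = 4.2500, f(x_2) = 18.062500, coefficient = 1

I ≈ (1.125000/2) × 41.593750 = 23.396484
Exact value: 22.921875
Error: 0.474609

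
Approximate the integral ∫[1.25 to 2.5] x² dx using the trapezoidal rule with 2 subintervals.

f(x) = x²
a = 1.25, b = 2.5, n = 2
h = (b - a)/n = 0.625000

Trapezoidal rule: (h/2)[f(x₀) + 2f(x₁) + 2f(x₂) + ... + f(xₙ)]

x_0 = 1.2500, f(x_0) = 1.562500, coefficient = 1
x_1 = 1.8750, f(x_1) = 3.515625, coefficient = 2
x_2 = 2.5000, f(x_2) = 6.250000, coefficient = 1

I ≈ (0.625000/2) × 14.843750 = 4.638672
Exact value: 4.557292
Error: 0.081380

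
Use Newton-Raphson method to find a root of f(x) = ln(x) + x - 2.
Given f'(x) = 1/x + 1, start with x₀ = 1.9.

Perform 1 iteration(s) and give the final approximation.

f(x) = ln(x) + x - 2
f'(x) = 1/x + 1
x₀ = 1.9

Newton-Raphson formula: x_{n+1} = x_n - f(x_n)/f'(x_n)

Iteration 1:
  f(1.900000) = 0.541854
  f'(1.900000) = 1.526316
  x_1 = 1.900000 - 0.541854/1.526316 = 1.544992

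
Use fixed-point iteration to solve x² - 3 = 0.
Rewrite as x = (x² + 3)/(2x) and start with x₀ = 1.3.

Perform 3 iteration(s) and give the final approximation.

Equation: x² - 3 = 0
Fixed-point form: x = (x² + 3)/(2x)
x₀ = 1.3

x_1 = g(1.300000) = 1.803846
x_2 = g(1.803846) = 1.733480
x_3 = g(1.733480) = 1.732051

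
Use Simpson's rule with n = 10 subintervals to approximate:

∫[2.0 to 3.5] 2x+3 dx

f(x) = 2x+3
a = 2.0, b = 3.5, n = 10
h = (b - a)/n = 0.150000

Simpson's rule: (h/3)[f(x₀) + 4f(x₁) + 2f(x₂) + ... + f(xₙ)]

x_0 = 2.0000, f(x_0) = 7.000000, coefficient = 1
x_1 = 2.1500, f(x_1) = 7.300000, coefficient = 4
x_2 = 2.3000, f(x_2) = 7.600000, coefficient = 2
x_3 = 2.4500, f(x_3) = 7.900000, coefficient = 4
x_4 = 2.6000, f(x_4) = 8.200000, coefficient = 2
x_5 = 2.7500, f(x_5) = 8.500000, coefficient = 4
x_6 = 2.9000, f(x_6) = 8.800000, coefficient = 2
x_7 = 3.0500, f(x_7) = 9.100000, coefficient = 4
x_8 = 3.2000, f(x_8) = 9.400000, coefficient = 2
x_9 = 3.3500, f(x_9) = 9.700000, coefficient = 4
x_10 = 3.5000, f(x_10) = 10.000000, coefficient = 1

I ≈ (0.150000/3) × 255.000000 = 12.750000
Exact value: 12.750000
Error: 0.000000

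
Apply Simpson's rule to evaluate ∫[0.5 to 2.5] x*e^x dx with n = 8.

f(x) = x*e^x
a = 0.5, b = 2.5, n = 8
h = (b - a)/n = 0.250000

Simpson's rule: (h/3)[f(x₀) + 4f(x₁) + 2f(x₂) + ... + f(xₙ)]

x_0 = 0.5000, f(x_0) = 0.824361, coefficient = 1
x_1 = 0.7500, f(x_1) = 1.587750, coefficient = 4
x_2 = 1.0000, f(x_2) = 2.718282, coefficient = 2
x_3 = 1.2500, f(x_3) = 4.362929, coefficient = 4
x_4 = 1.5000, f(x_4) = 6.722534, coefficient = 2
x_5 = 1.7500, f(x_5) = 10.070555, coefficient = 4
x_6 = 2.0000, f(x_6) = 14.778112, coefficient = 2
x_7 = 2.2500, f(x_7) = 21.347406, coefficient = 4
x_8 = 2.5000, f(x_8) = 30.456235, coefficient = 1

I ≈ (0.250000/3) × 229.193007 = 19.099417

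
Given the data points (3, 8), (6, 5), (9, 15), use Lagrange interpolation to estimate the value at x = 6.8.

Lagrange interpolation formula:
P(x) = Σ yᵢ × Lᵢ(x)
where Lᵢ(x) = Π_{j≠i} (x - xⱼ)/(xᵢ - xⱼ)

L_0(6.8) = (6.8 - 6)/(3 - 6) × (6.8 - 9)/(3 - 9) = -0.097778
L_1(6.8) = (6.8 - 3)/(6 - 3) × (6.8 - 9)/(6 - 9) = 0.928889
L_2(6.8) = (6.8 - 3)/(9 - 3) × (6.8 - 6)/(9 - 6) = 0.168889

P(6.8) = 8×L_0(6.8) + 5×L_1(6.8) + 15×L_2(6.8)
P(6.8) = 6.395556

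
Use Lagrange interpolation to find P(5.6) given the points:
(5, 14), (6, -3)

Lagrange interpolation formula:
P(x) = Σ yᵢ × Lᵢ(x)
where Lᵢ(x) = Π_{j≠i} (x - xⱼ)/(xᵢ - xⱼ)

L_0(5.6) = (5.6 - 6)/(5 - 6) = 0.400000
L_1(5.6) = (5.6 - 5)/(6 - 5) = 0.600000

P(5.6) = 14×L_0(5.6) + (-3)×L_1(5.6)
P(5.6) = 3.800000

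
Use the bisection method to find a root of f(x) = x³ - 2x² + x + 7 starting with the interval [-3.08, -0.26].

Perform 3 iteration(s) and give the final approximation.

f(x) = x³ - 2x² + x + 7
Initial interval: [-3.08, -0.26]

Iteration 1:
  c_1 = (-3.080000 + (-0.260000))/2 = -1.670000
  f(c_1) = f(-1.670000) = -4.905263
  f(a) × f(c) ≥ 0, new interval: [-1.670000, -0.260000]
Iteration 2:
  c_2 = (-1.670000 + (-0.260000))/2 = -0.965000
  f(c_2) = f(-0.965000) = 3.273918
  f(a) × f(c) < 0, new interval: [-1.670000, -0.965000]
Iteration 3:
  c_3 = (-1.670000 + (-0.965000))/2 = -1.317500
  f(c_3) = f(-1.317500) = -0.076037
  f(a) × f(c) ≥ 0, new interval: [-1.317500, -0.965000]

After 3 iteration(s), the approximation is c_3 = -1.317500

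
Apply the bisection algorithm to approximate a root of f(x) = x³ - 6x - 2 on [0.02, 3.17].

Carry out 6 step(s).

f(x) = x³ - 6x - 2
Initial interval: [0.02, 3.17]

Iteration 1:
  c_1 = (0.020000 + 3.170000)/2 = 1.595000
  f(c_1) = f(1.595000) = -7.512280
  f(a) × f(c) ≥ 0, new interval: [1.595000, 3.170000]
Iteration 2:
  c_2 = (1.595000 + 3.170000)/2 = 2.382500
  f(c_2) = f(2.382500) = -2.771200
  f(a) × f(c) ≥ 0, new interval: [2.382500, 3.170000]
Iteration 3:
  c_3 = (2.382500 + 3.170000)/2 = 2.776250
  f(c_3) = f(2.776250) = 2.740625
  f(a) × f(c) < 0, new interval: [2.382500, 2.776250]
Iteration 4:
  c_4 = (2.382500 + 2.776250)/2 = 2.579375
  f(c_4) = f(2.579375) = -0.315216
  f(a) × f(c) ≥ 0, new interval: [2.579375, 2.776250]
Iteration 5:
  c_5 = (2.579375 + 2.776250)/2 = 2.677812
  f(c_5) = f(2.677812) = 1.134861
  f(a) × f(c) < 0, new interval: [2.579375, 2.677812]
Iteration 6:
  c_6 = (2.579375 + 2.677812)/2 = 2.628594
  f(c_6) = f(2.628594) = 0.390719
  f(a) × f(c) < 0, new interval: [2.579375, 2.628594]

After 6 iteration(s), the approximation is c_6 = 2.628594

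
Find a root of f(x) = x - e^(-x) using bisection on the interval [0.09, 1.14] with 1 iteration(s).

f(x) = x - e^(-x)
Initial interval: [0.09, 1.14]

Iteration 1:
  c_1 = (0.090000 + 1.140000)/2 = 0.615000
  f(c_1) = f(0.615000) = 0.074359
  f(a) × f(c) < 0, new interval: [0.090000, 0.615000]

After 1 iteration(s), the approximation is c_1 = 0.615000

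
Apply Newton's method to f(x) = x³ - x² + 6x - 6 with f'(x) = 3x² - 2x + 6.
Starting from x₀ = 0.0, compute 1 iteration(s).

f(x) = x³ - x² + 6x - 6
f'(x) = 3x² - 2x + 6
x₀ = 0.0

Newton-Raphson formula: x_{n+1} = x_n - f(x_n)/f'(x_n)

Iteration 1:
  f(0.000000) = -6.000000
  f'(0.000000) = 6.000000
  x_1 = 0.000000 - (-6.000000)/6.000000 = 1.000000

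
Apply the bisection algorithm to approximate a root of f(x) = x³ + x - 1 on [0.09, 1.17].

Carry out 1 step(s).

f(x) = x³ + x - 1
Initial interval: [0.09, 1.17]

Iteration 1:
  c_1 = (0.090000 + 1.170000)/2 = 0.630000
  f(c_1) = f(0.630000) = -0.119953
  f(a) × f(c) ≥ 0, new interval: [0.630000, 1.170000]

After 1 iteration(s), the approximation is c_1 = 0.630000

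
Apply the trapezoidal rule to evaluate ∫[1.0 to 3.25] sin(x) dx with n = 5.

f(x) = sin(x)
a = 1.0, b = 3.25, n = 5
h = (b - a)/n = 0.450000

Trapezoidal rule: (h/2)[f(x₀) + 2f(x₁) + 2f(x₂) + ... + f(xₙ)]

x_0 = 1.0000, f(x_0) = 0.841471, coefficient = 1
x_1 = 1.4500, f(x_1) = 0.992713, coefficient = 2
x_2 = 1.9000, f(x_2) = 0.946300, coefficient = 2
x_3 = 2.3500, f(x_3) = 0.711473, coefficient = 2
x_4 = 2.8000, f(x_4) = 0.334988, coefficient = 2
x_5 = 3.2500, f(x_5) = -0.108195, coefficient = 1

I ≈ (0.450000/2) × 6.704225 = 1.508451
Exact value: 1.534432
Error: 0.025981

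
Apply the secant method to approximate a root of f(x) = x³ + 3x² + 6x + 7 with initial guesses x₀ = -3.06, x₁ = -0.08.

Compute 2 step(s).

f(x) = x³ + 3x² + 6x + 7
x₀ = -3.06, x₁ = -0.08

Secant formula: x_{n+1} = x_n - f(x_n)(x_n - x_{n-1})/(f(x_n) - f(x_{n-1}))

Iteration 1:
  f(-3.060000) = -11.921816
  f(-0.080000) = 6.538688
  x_2 = -0.080000 - 6.538688×(-0.080000 - (-3.060000))/(6.538688 - (-11.921816))
       = -1.135512
Iteration 2:
  f(-0.080000) = 6.538688
  f(-1.135512) = 2.590974
  x_3 = -1.135512 - 2.590974×(-1.135512 - (-0.080000))/(2.590974 - 6.538688)
       = -1.828269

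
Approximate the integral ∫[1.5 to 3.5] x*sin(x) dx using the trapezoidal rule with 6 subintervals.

f(x) = x*sin(x)
a = 1.5, b = 3.5, n = 6
h = (b - a)/n = 0.333333

Trapezoidal rule: (h/2)[f(x₀) + 2f(x₁) + 2f(x₂) + ... + f(xₙ)]

x_0 = 1.5000, f(x_0) = 1.496242, coefficient = 1
x_1 = 1.8333, f(x_1) = 1.770514, coefficient = 2
x_2 = 2.1667, f(x_2) = 1.793264, coefficient = 2
x_3 = 2.5000, f(x_3) = 1.496180, coefficient = 2
x_4 = 2.8333, f(x_4) = 0.859635, coefficient = 2
x_5 = 3.1667, f(x_5) = -0.079393, coefficient = 2
x_6 = 3.5000, f(x_6) = -1.227741, coefficient = 1

I ≈ (0.333333/2) × 11.948901 = 1.991484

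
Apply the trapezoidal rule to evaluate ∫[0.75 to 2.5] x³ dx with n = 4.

f(x) = x³
a = 0.75, b = 2.5, n = 4
h = (b - a)/n = 0.437500

Trapezoidal rule: (h/2)[f(x₀) + 2f(x₁) + 2f(x₂) + ... + f(xₙ)]

x_0 = 0.7500, f(x_0) = 0.421875, coefficient = 1
x_1 = 1.1875, f(x_1) = 1.674561, coefficient = 2
x_2 = 1.6250, f(x_2) = 4.291016, coefficient = 2
x_3 = 2.0625, f(x_3) = 8.773682, coefficient = 2
x_4 = 2.5000, f(x_4) = 15.625000, coefficient = 1

I ≈ (0.437500/2) × 45.525391 = 9.958679
Exact value: 9.686523
Error: 0.272156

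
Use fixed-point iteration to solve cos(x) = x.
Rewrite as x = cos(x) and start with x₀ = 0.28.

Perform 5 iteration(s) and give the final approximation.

Equation: cos(x) = x
Fixed-point form: x = cos(x)
x₀ = 0.28

x_1 = g(0.280000) = 0.961055
x_2 = g(0.961055) = 0.572655
x_3 = g(0.572655) = 0.840465
x_4 = g(0.840465) = 0.667116
x_5 = g(0.667116) = 0.785609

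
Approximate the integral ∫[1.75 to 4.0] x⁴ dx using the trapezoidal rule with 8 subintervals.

f(x) = x⁴
a = 1.75, b = 4.0, n = 8
h = (b - a)/n = 0.281250

Trapezoidal rule: (h/2)[f(x₀) + 2f(x₁) + 2f(x₂) + ... + f(xₙ)]

x_0 = 1.7500, f(x_0) = 9.378906, coefficient = 1
x_1 = 2.0312, f(x_1) = 17.023683, coefficient = 2
x_2 = 2.3125, f(x_2) = 28.597427, coefficient = 2
x_3 = 2.5938, f(x_3) = 45.259782, coefficient = 2
x_4 = 2.8750, f(x_4) = 68.320557, coefficient = 2
x_5 = 3.1562, f(x_5) = 99.239732, coefficient = 2
x_6 = 3.4375, f(x_6) = 139.627457, coefficient = 2
x_7 = 3.7188, f(x_7) = 191.244050, coefficient = 2
x_8 = 4.0000, f(x_8) = 256.000000, coefficient = 1

I ≈ (0.281250/2) × 1444.004280 = 203.063102
Exact value: 201.517383
Error: 1.545719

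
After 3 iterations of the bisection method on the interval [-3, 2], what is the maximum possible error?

Bisection error bound: |error| ≤ (b-a)/2^n
|error| ≤ (2 - (-3))/2^3 = 5/2^3
|error| ≤ 0.6250000000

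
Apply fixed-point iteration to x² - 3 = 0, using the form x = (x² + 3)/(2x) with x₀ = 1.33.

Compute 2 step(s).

Equation: x² - 3 = 0
Fixed-point form: x = (x² + 3)/(2x)
x₀ = 1.33

x_1 = g(1.330000) = 1.792820
x_2 = g(1.792820) = 1.733081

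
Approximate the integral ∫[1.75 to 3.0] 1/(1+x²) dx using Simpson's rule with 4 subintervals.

f(x) = 1/(1+x²)
a = 1.75, b = 3.0, n = 4
h = (b - a)/n = 0.312500

Simpson's rule: (h/3)[f(x₀) + 4f(x₁) + 2f(x₂) + ... + f(xₙ)]

x_0 = 1.7500, f(x_0) = 0.246154, coefficient = 1
x_1 = 2.0625, f(x_1) = 0.190335, coefficient = 4
x_2 = 2.3750, f(x_2) = 0.150588, coefficient = 2
x_3 = 2.6875, f(x_3) = 0.121615, coefficient = 4
x_4 = 3.0000, f(x_4) = 0.100000, coefficient = 1

I ≈ (0.312500/3) × 1.895129 = 0.197409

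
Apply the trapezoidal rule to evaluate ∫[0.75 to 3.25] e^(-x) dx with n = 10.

f(x) = e^(-x)
a = 0.75, b = 3.25, n = 10
h = (b - a)/n = 0.250000

Trapezoidal rule: (h/2)[f(x₀) + 2f(x₁) + 2f(x₂) + ... + f(xₙ)]

x_0 = 0.7500, f(x_0) = 0.472367, coefficient = 1
x_1 = 1.0000, f(x_1) = 0.367879, coefficient = 2
x_2 = 1.2500, f(x_2) = 0.286505, coefficient = 2
x_3 = 1.5000, f(x_3) = 0.223130, coefficient = 2
x_4 = 1.7500, f(x_4) = 0.173774, coefficient = 2
x_5 = 2.0000, f(x_5) = 0.135335, coefficient = 2
x_6 = 2.2500, f(x_6) = 0.105399, coefficient = 2
x_7 = 2.5000, f(x_7) = 0.082085, coefficient = 2
x_8 = 2.7500, f(x_8) = 0.063928, coefficient = 2
x_9 = 3.0000, f(x_9) = 0.049787, coefficient = 2
x_10 = 3.2500, f(x_10) = 0.038774, coefficient = 1

I ≈ (0.250000/2) × 3.486786 = 0.435848
Exact value: 0.433592
Error: 0.002256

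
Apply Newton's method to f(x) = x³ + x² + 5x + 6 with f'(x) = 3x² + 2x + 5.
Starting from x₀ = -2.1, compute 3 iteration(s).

f(x) = x³ + x² + 5x + 6
f'(x) = 3x² + 2x + 5
x₀ = -2.1

Newton-Raphson formula: x_{n+1} = x_n - f(x_n)/f'(x_n)

Iteration 1:
  f(-2.100000) = -9.351000
  f'(-2.100000) = 14.030000
  x_1 = -2.100000 - (-9.351000)/14.030000 = -1.433500
Iteration 2:
  f(-1.433500) = -2.058306
  f'(-1.433500) = 8.297764
  x_2 = -1.433500 - (-2.058306)/8.297764 = -1.185444
Iteration 3:
  f(-1.185444) = -0.187821
  f'(-1.185444) = 6.844945
  x_3 = -1.185444 - (-0.187821)/6.844945 = -1.158005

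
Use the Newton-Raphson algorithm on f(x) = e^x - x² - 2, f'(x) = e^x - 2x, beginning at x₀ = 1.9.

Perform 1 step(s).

f(x) = e^x - x² - 2
f'(x) = e^x - 2x
x₀ = 1.9

Newton-Raphson formula: x_{n+1} = x_n - f(x_n)/f'(x_n)

Iteration 1:
  f(1.900000) = 1.075894
  f'(1.900000) = 2.885894
  x_1 = 1.900000 - 1.075894/2.885894 = 1.527189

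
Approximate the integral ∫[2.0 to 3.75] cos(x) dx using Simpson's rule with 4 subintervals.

f(x) = cos(x)
a = 2.0, b = 3.75, n = 4
h = (b - a)/n = 0.437500

Simpson's rule: (h/3)[f(x₀) + 4f(x₁) + 2f(x₂) + ... + f(xₙ)]

x_0 = 2.0000, f(x_0) = -0.416147, coefficient = 1
x_1 = 2.4375, f(x_1) = -0.762199, coefficient = 4
x_2 = 2.8750, f(x_2) = -0.964674, coefficient = 2
x_3 = 3.3125, f(x_3) = -0.985431, coefficient = 4
x_4 = 3.7500, f(x_4) = -0.820559, coefficient = 1

I ≈ (0.437500/3) × -10.156575 = -1.481167
Exact value: -1.480859
Error: 0.000308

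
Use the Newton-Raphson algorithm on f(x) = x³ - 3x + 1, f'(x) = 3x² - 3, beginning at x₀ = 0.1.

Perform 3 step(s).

f(x) = x³ - 3x + 1
f'(x) = 3x² - 3
x₀ = 0.1

Newton-Raphson formula: x_{n+1} = x_n - f(x_n)/f'(x_n)

Iteration 1:
  f(0.100000) = 0.701000
  f'(0.100000) = -2.970000
  x_1 = 0.100000 - 0.701000/(-2.970000) = 0.336027
Iteration 2:
  f(0.336027) = 0.029861
  f'(0.336027) = -2.661258
  x_2 = 0.336027 - 0.029861/(-2.661258) = 0.347248
Iteration 3:
  f(0.347248) = 0.000128
  f'(0.347248) = -2.638257
  x_3 = 0.347248 - 0.000128/(-2.638257) = 0.347296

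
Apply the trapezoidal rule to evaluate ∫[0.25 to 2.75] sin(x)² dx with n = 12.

f(x) = sin(x)²
a = 0.25, b = 2.75, n = 12
h = (b - a)/n = 0.208333

Trapezoidal rule: (h/2)[f(x₀) + 2f(x₁) + 2f(x₂) + ... + f(xₙ)]

x_0 = 0.2500, f(x_0) = 0.061209, coefficient = 1
x_1 = 0.4583, f(x_1) = 0.195766, coefficient = 2
x_2 = 0.6667, f(x_2) = 0.382381, coefficient = 2
x_3 = 0.8750, f(x_3) = 0.589123, coefficient = 2
x_4 = 1.0833, f(x_4) = 0.780615, coefficient = 2
x_5 = 1.2917, f(x_5) = 0.924089, coefficient = 2
x_6 = 1.5000, f(x_6) = 0.994996, coefficient = 2
x_7 = 1.7083, f(x_7) = 0.981203, coefficient = 2
x_8 = 1.9167, f(x_8) = 0.885068, coefficient = 2
x_9 = 2.1250, f(x_9) = 0.723044, coefficient = 2
x_10 = 2.3333, f(x_10) = 0.522853, coefficient = 2
x_11 = 2.5417, f(x_11) = 0.318752, coefficient = 2
x_12 = 2.7500, f(x_12) = 0.145665, coefficient = 1

I ≈ (0.208333/2) × 14.802654 = 1.541943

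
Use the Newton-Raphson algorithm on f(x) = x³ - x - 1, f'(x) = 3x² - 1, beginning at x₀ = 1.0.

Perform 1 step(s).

f(x) = x³ - x - 1
f'(x) = 3x² - 1
x₀ = 1.0

Newton-Raphson formula: x_{n+1} = x_n - f(x_n)/f'(x_n)

Iteration 1:
  f(1.000000) = -1.000000
  f'(1.000000) = 2.000000
  x_1 = 1.000000 - (-1.000000)/2.000000 = 1.500000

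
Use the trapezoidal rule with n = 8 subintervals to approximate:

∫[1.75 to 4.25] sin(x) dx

f(x) = sin(x)
a = 1.75, b = 4.25, n = 8
h = (b - a)/n = 0.312500

Trapezoidal rule: (h/2)[f(x₀) + 2f(x₁) + 2f(x₂) + ... + f(xₙ)]

x_0 = 1.7500, f(x_0) = 0.983986, coefficient = 1
x_1 = 2.0625, f(x_1) = 0.881530, coefficient = 2
x_2 = 2.3750, f(x_2) = 0.693685, coefficient = 2
x_3 = 2.6875, f(x_3) = 0.438647, coefficient = 2
x_4 = 3.0000, f(x_4) = 0.141120, coefficient = 2
x_5 = 3.3125, f(x_5) = -0.170077, coefficient = 2
x_6 = 3.6250, f(x_6) = -0.464799, coefficient = 2
x_7 = 3.9375, f(x_7) = -0.714499, coefficient = 2
x_8 = 4.2500, f(x_8) = -0.894989, coefficient = 1

I ≈ (0.312500/2) × 1.700212 = 0.265658
Exact value: 0.267841
Error: 0.002183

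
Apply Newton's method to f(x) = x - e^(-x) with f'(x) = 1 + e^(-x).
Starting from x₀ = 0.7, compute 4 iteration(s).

f(x) = x - e^(-x)
f'(x) = 1 + e^(-x)
x₀ = 0.7

Newton-Raphson formula: x_{n+1} = x_n - f(x_n)/f'(x_n)

Iteration 1:
  f(0.700000) = 0.203415
  f'(0.700000) = 1.496585
  x_1 = 0.700000 - 0.203415/1.496585 = 0.564081
Iteration 2:
  f(0.564081) = -0.004802
  f'(0.564081) = 1.568883
  x_2 = 0.564081 - (-0.004802)/1.568883 = 0.567142
Iteration 3:
  f(0.567142) = -0.000003
  f'(0.567142) = 1.567144
  x_3 = 0.567142 - (-0.000003)/1.567144 = 0.567143
Iteration 4:
  f(0.567143) = 0.000000
  f'(0.567143) = 1.567143
  x_4 = 0.567143 - 0.000000/1.567143 = 0.567143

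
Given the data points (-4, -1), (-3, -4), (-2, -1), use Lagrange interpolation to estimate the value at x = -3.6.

Lagrange interpolation formula:
P(x) = Σ yᵢ × Lᵢ(x)
where Lᵢ(x) = Π_{j≠i} (x - xⱼ)/(xᵢ - xⱼ)

L_0(-3.6) = (-3.6 - (-3))/(-4 - (-3)) × (-3.6 - (-2))/(-4 - (-2)) = 0.480000
L_1(-3.6) = (-3.6 - (-4))/(-3 - (-4)) × (-3.6 - (-2))/(-3 - (-2)) = 0.640000
L_2(-3.6) = (-3.6 - (-4))/(-2 - (-4)) × (-3.6 - (-3))/(-2 - (-3)) = -0.120000

P(-3.6) = (-1)×L_0(-3.6) + (-4)×L_1(-3.6) + (-1)×L_2(-3.6)
P(-3.6) = -2.920000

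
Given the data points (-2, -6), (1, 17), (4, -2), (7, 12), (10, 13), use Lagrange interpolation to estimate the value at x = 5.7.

Lagrange interpolation formula:
P(x) = Σ yᵢ × Lᵢ(x)
where Lᵢ(x) = Π_{j≠i} (x - xⱼ)/(xᵢ - xⱼ)

L_0(5.7) = (5.7 - 1)/(-2 - 1) × (5.7 - 4)/(-2 - 4) × (5.7 - 7)/(-2 - 7) × (5.7 - 10)/(-2 - 10) = 0.022975
L_1(5.7) = (5.7 - (-2))/(1 - (-2)) × (5.7 - 4)/(1 - 4) × (5.7 - 7)/(1 - 7) × (5.7 - 10)/(1 - 10) = -0.150562
L_2(5.7) = (5.7 - (-2))/(4 - (-2)) × (5.7 - 1)/(4 - 1) × (5.7 - 7)/(4 - 7) × (5.7 - 10)/(4 - 10) = 0.624389
L_3(5.7) = (5.7 - (-2))/(7 - (-2)) × (5.7 - 1)/(7 - 1) × (5.7 - 4)/(7 - 4) × (5.7 - 10)/(7 - 10) = 0.544339
L_4(5.7) = (5.7 - (-2))/(10 - (-2)) × (5.7 - 1)/(10 - 1) × (5.7 - 4)/(10 - 4) × (5.7 - 7)/(10 - 7) = -0.041142

P(5.7) = (-6)×L_0(5.7) + 17×L_1(5.7) + (-2)×L_2(5.7) + 12×L_3(5.7) + 13×L_4(5.7)
P(5.7) = 2.051043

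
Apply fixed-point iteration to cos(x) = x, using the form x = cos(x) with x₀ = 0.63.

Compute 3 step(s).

Equation: cos(x) = x
Fixed-point form: x = cos(x)
x₀ = 0.63

x_1 = g(0.630000) = 0.808028
x_2 = g(0.808028) = 0.690926
x_3 = g(0.690926) = 0.770656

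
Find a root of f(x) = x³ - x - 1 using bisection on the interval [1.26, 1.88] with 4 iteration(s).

f(x) = x³ - x - 1
Initial interval: [1.26, 1.88]

Iteration 1:
  c_1 = (1.260000 + 1.880000)/2 = 1.570000
  f(c_1) = f(1.570000) = 1.299893
  f(a) × f(c) < 0, new interval: [1.260000, 1.570000]
Iteration 2:
  c_2 = (1.260000 + 1.570000)/2 = 1.415000
  f(c_2) = f(1.415000) = 0.418148
  f(a) × f(c) < 0, new interval: [1.260000, 1.415000]
Iteration 3:
  c_3 = (1.260000 + 1.415000)/2 = 1.337500
  f(c_3) = f(1.337500) = 0.055162
  f(a) × f(c) < 0, new interval: [1.260000, 1.337500]
Iteration 4:
  c_4 = (1.260000 + 1.337500)/2 = 1.298750
  f(c_4) = f(1.298750) = -0.108081
  f(a) × f(c) ≥ 0, new interval: [1.298750, 1.337500]

After 4 iteration(s), the approximation is c_4 = 1.298750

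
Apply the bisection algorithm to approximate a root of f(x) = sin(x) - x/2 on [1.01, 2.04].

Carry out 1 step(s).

f(x) = sin(x) - x/2
Initial interval: [1.01, 2.04]

Iteration 1:
  c_1 = (1.010000 + 2.040000)/2 = 1.525000
  f(c_1) = f(1.525000) = 0.236452
  f(a) × f(c) ≥ 0, new interval: [1.525000, 2.040000]

After 1 iteration(s), the approximation is c_1 = 1.525000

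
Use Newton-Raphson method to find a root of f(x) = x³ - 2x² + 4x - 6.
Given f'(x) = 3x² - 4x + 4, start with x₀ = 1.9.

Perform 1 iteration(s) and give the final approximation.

f(x) = x³ - 2x² + 4x - 6
f'(x) = 3x² - 4x + 4
x₀ = 1.9

Newton-Raphson formula: x_{n+1} = x_n - f(x_n)/f'(x_n)

Iteration 1:
  f(1.900000) = 1.239000
  f'(1.900000) = 7.230000
  x_1 = 1.900000 - 1.239000/7.230000 = 1.728631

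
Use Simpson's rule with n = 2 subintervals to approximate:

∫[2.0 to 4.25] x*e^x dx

f(x) = x*e^x
a = 2.0, b = 4.25, n = 2
h = (b - a)/n = 1.125000

Simpson's rule: (h/3)[f(x₀) + 4f(x₁) + 2f(x₂) + ... + f(xₙ)]

x_0 = 2.0000, f(x_0) = 14.778112, coefficient = 1
x_1 = 3.1250, f(x_1) = 71.124672, coefficient = 4
x_2 = 4.2500, f(x_2) = 297.948002, coefficient = 1

I ≈ (1.125000/3) × 597.224803 = 223.959301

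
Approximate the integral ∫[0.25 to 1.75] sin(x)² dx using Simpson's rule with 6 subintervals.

f(x) = sin(x)²
a = 0.25, b = 1.75, n = 6
h = (b - a)/n = 0.250000

Simpson's rule: (h/3)[f(x₀) + 4f(x₁) + 2f(x₂) + ... + f(xₙ)]

x_0 = 0.2500, f(x_0) = 0.061209, coefficient = 1
x_1 = 0.5000, f(x_1) = 0.229849, coefficient = 4
x_2 = 0.7500, f(x_2) = 0.464631, coefficient = 2
x_3 = 1.0000, f(x_3) = 0.708073, coefficient = 4
x_4 = 1.2500, f(x_4) = 0.900572, coefficient = 2
x_5 = 1.5000, f(x_5) = 0.994996, coefficient = 4
x_6 = 1.7500, f(x_6) = 0.968228, coefficient = 1

I ≈ (0.250000/3) × 11.491518 = 0.957626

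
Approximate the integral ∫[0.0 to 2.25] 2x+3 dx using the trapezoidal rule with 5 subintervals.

f(x) = 2x+3
a = 0.0, b = 2.25, n = 5
h = (b - a)/n = 0.450000

Trapezoidal rule: (h/2)[f(x₀) + 2f(x₁) + 2f(x₂) + ... + f(xₙ)]

x_0 = 0.0000, f(x_0) = 3.000000, coefficient = 1
x_1 = 0.4500, f(x_1) = 3.900000, coefficient = 2
x_2 = 0.9000, f(x_2) = 4.800000, coefficient = 2
x_3 = 1.3500, f(x_3) = 5.700000, coefficient = 2
x_4 = 1.8000, f(x_4) = 6.600000, coefficient = 2
x_5 = 2.2500, f(x_5) = 7.500000, coefficient = 1

I ≈ (0.450000/2) × 52.500000 = 11.812500
Exact value: 11.812500
Error: 0.000000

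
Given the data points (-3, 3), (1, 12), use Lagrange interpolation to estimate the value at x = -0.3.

Lagrange interpolation formula:
P(x) = Σ yᵢ × Lᵢ(x)
where Lᵢ(x) = Π_{j≠i} (x - xⱼ)/(xᵢ - xⱼ)

L_0(-0.3) = (-0.3 - 1)/(-3 - 1) = 0.325000
L_1(-0.3) = (-0.3 - (-3))/(1 - (-3)) = 0.675000

P(-0.3) = 3×L_0(-0.3) + 12×L_1(-0.3)
P(-0.3) = 9.075000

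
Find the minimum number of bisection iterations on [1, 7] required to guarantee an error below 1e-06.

We need (b-a)/2^n ≤ 1e-06
(7 - 1)/2^n ≤ 1e-06
6/2^n ≤ 1e-06
2^n ≥ 6000000
n ≥ log₂(6000000) = 22.52
n ≥ 23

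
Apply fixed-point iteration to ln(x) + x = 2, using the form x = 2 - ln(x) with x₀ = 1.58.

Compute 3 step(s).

Equation: ln(x) + x = 2
Fixed-point form: x = 2 - ln(x)
x₀ = 1.58

x_1 = g(1.580000) = 1.542575
x_2 = g(1.542575) = 1.566547
x_3 = g(1.566547) = 1.551126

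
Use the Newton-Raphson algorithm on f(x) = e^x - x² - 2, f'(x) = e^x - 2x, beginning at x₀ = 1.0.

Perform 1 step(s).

f(x) = e^x - x² - 2
f'(x) = e^x - 2x
x₀ = 1.0

Newton-Raphson formula: x_{n+1} = x_n - f(x_n)/f'(x_n)

Iteration 1:
  f(1.000000) = -0.281718
  f'(1.000000) = 0.718282
  x_1 = 1.000000 - (-0.281718)/0.718282 = 1.392211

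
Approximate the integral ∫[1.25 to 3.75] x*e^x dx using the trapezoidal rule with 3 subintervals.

f(x) = x*e^x
a = 1.25, b = 3.75, n = 3
h = (b - a)/n = 0.833333

Trapezoidal rule: (h/2)[f(x₀) + 2f(x₁) + 2f(x₂) + ... + f(xₙ)]

x_0 = 1.2500, f(x_0) = 4.362929, coefficient = 1
x_1 = 2.0833, f(x_1) = 16.731656, coefficient = 2
x_2 = 2.9167, f(x_2) = 53.898793, coefficient = 2
x_3 = 3.7500, f(x_3) = 159.454058, coefficient = 1

I ≈ (0.833333/2) × 305.077884 = 127.115785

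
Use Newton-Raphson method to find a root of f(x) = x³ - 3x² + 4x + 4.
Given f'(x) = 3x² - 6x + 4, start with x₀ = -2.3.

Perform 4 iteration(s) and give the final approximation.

f(x) = x³ - 3x² + 4x + 4
f'(x) = 3x² - 6x + 4
x₀ = -2.3

Newton-Raphson formula: x_{n+1} = x_n - f(x_n)/f'(x_n)

Iteration 1:
  f(-2.300000) = -33.237000
  f'(-2.300000) = 33.670000
  x_1 = -2.300000 - (-33.237000)/33.670000 = -1.312860
Iteration 2:
  f(-1.312860) = -8.685093
  f'(-1.312860) = 17.047966
  x_2 = -1.312860 - (-8.685093)/17.047966 = -0.803410
Iteration 3:
  f(-0.803410) = -1.668615
  f'(-0.803410) = 10.756860
  x_3 = -0.803410 - (-1.668615)/10.756860 = -0.648289
Iteration 4:
  f(-0.648289) = -0.126451
  f'(-0.648289) = 9.150567
  x_4 = -0.648289 - (-0.126451)/9.150567 = -0.634470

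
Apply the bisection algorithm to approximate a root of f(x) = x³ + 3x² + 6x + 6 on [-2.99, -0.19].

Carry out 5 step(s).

f(x) = x³ + 3x² + 6x + 6
Initial interval: [-2.99, -0.19]

Iteration 1:
  c_1 = (-2.990000 + (-0.190000))/2 = -1.590000
  f(c_1) = f(-1.590000) = 0.024621
  f(a) × f(c) < 0, new interval: [-2.990000, -1.590000]
Iteration 2:
  c_2 = (-2.990000 + (-1.590000))/2 = -2.290000
  f(c_2) = f(-2.290000) = -4.016689
  f(a) × f(c) ≥ 0, new interval: [-2.290000, -1.590000]
Iteration 3:
  c_3 = (-2.290000 + (-1.590000))/2 = -1.940000
  f(c_3) = f(-1.940000) = -1.650584
  f(a) × f(c) ≥ 0, new interval: [-1.940000, -1.590000]
Iteration 4:
  c_4 = (-1.940000 + (-1.590000))/2 = -1.765000
  f(c_4) = f(-1.765000) = -0.742697
  f(a) × f(c) ≥ 0, new interval: [-1.765000, -1.590000]
Iteration 5:
  c_5 = (-1.765000 + (-1.590000))/2 = -1.677500
  f(c_5) = f(-1.677500) = -0.343477
  f(a) × f(c) ≥ 0, new interval: [-1.677500, -1.590000]

After 5 iteration(s), the approximation is c_5 = -1.677500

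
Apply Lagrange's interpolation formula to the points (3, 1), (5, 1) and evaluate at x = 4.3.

Lagrange interpolation formula:
P(x) = Σ yᵢ × Lᵢ(x)
where Lᵢ(x) = Π_{j≠i} (x - xⱼ)/(xᵢ - xⱼ)

L_0(4.3) = (4.3 - 5)/(3 - 5) = 0.350000
L_1(4.3) = (4.3 - 3)/(5 - 3) = 0.650000

P(4.3) = 1×L_0(4.3) + 1×L_1(4.3)
P(4.3) = 1.000000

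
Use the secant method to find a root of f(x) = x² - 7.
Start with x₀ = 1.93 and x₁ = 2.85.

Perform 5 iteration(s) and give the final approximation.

f(x) = x² - 7
x₀ = 1.93, x₁ = 2.85

Secant formula: x_{n+1} = x_n - f(x_n)(x_n - x_{n-1})/(f(x_n) - f(x_{n-1}))

Iteration 1:
  f(1.930000) = -3.275100
  f(2.850000) = 1.122500
  x_2 = 2.850000 - 1.122500×(2.850000 - 1.930000)/(1.122500 - (-3.275100))
       = 2.615167
Iteration 2:
  f(2.850000) = 1.122500
  f(2.615167) = -0.160900
  x_3 = 2.615167 - (-0.160900)×(2.615167 - 2.850000)/(-0.160900 - 1.122500)
       = 2.644608
Iteration 3:
  f(2.615167) = -0.160900
  f(2.644608) = -0.006047
  x_4 = 2.644608 - (-0.006047)×(2.644608 - 2.615167)/(-0.006047 - (-0.160900))
       = 2.645758
Iteration 4:
  f(2.644608) = -0.006047
  f(2.645758) = 0.000035
  x_5 = 2.645758 - 0.000035×(2.645758 - 2.644608)/(0.000035 - (-0.006047))
       = 2.645751
Iteration 5:
  f(2.645758) = 0.000035
  f(2.645751) = 0.000000
  x_6 = 2.645751 - 0.000000×(2.645751 - 2.645758)/(0.000000 - 0.000035)
       = 2.645751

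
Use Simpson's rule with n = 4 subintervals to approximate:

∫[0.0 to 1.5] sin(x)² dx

f(x) = sin(x)²
a = 0.0, b = 1.5, n = 4
h = (b - a)/n = 0.375000

Simpson's rule: (h/3)[f(x₀) + 4f(x₁) + 2f(x₂) + ... + f(xₙ)]

x_0 = 0.0000, f(x_0) = 0.000000, coefficient = 1
x_1 = 0.3750, f(x_1) = 0.134156, coefficient = 4
x_2 = 0.7500, f(x_2) = 0.464631, coefficient = 2
x_3 = 1.1250, f(x_3) = 0.814087, coefficient = 4
x_4 = 1.5000, f(x_4) = 0.994996, coefficient = 1

I ≈ (0.375000/3) × 5.717229 = 0.714654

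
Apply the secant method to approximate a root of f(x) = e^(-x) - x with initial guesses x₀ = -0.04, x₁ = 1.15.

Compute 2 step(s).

f(x) = e^(-x) - x
x₀ = -0.04, x₁ = 1.15

Secant formula: x_{n+1} = x_n - f(x_n)(x_n - x_{n-1})/(f(x_n) - f(x_{n-1}))

Iteration 1:
  f(-0.040000) = 1.080811
  f(1.150000) = -0.833363
  x_2 = 1.150000 - (-0.833363)×(1.150000 - (-0.040000))/(-0.833363 - 1.080811)
       = 0.631916
Iteration 2:
  f(1.150000) = -0.833363
  f(0.631916) = -0.100344
  x_3 = 0.631916 - (-0.100344)×(0.631916 - 1.150000)/(-0.100344 - (-0.833363))
       = 0.560995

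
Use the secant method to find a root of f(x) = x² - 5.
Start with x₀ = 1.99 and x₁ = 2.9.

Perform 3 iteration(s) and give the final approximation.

f(x) = x² - 5
x₀ = 1.99, x₁ = 2.9

Secant formula: x_{n+1} = x_n - f(x_n)(x_n - x_{n-1})/(f(x_n) - f(x_{n-1}))

Iteration 1:
  f(1.990000) = -1.039900
  f(2.900000) = 3.410000
  x_2 = 2.900000 - 3.410000×(2.900000 - 1.990000)/(3.410000 - (-1.039900))
       = 2.202658
Iteration 2:
  f(2.900000) = 3.410000
  f(2.202658) = -0.148296
  x_3 = 2.202658 - (-0.148296)×(2.202658 - 2.900000)/(-0.148296 - 3.410000)
       = 2.231721
Iteration 3:
  f(2.202658) = -0.148296
  f(2.231721) = -0.019422
  x_4 = 2.231721 - (-0.019422)×(2.231721 - 2.202658)/(-0.019422 - (-0.148296))
       = 2.236101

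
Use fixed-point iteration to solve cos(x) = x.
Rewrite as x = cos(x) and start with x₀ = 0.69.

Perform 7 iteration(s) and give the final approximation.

Equation: cos(x) = x
Fixed-point form: x = cos(x)
x₀ = 0.69

x_1 = g(0.690000) = 0.771246
x_2 = g(0.771246) = 0.717043
x_3 = g(0.717043) = 0.753752
x_4 = g(0.753752) = 0.729126
x_5 = g(0.729126) = 0.745757
x_6 = g(0.745757) = 0.734574
x_7 = g(0.734574) = 0.742116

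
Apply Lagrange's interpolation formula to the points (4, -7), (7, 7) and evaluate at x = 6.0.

Lagrange interpolation formula:
P(x) = Σ yᵢ × Lᵢ(x)
where Lᵢ(x) = Π_{j≠i} (x - xⱼ)/(xᵢ - xⱼ)

L_0(6.0) = (6.0 - 7)/(4 - 7) = 0.333333
L_1(6.0) = (6.0 - 4)/(7 - 4) = 0.666667

P(6.0) = (-7)×L_0(6.0) + 7×L_1(6.0)
P(6.0) = 2.333333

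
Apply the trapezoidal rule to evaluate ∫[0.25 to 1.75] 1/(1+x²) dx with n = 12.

f(x) = 1/(1+x²)
a = 0.25, b = 1.75, n = 12
h = (b - a)/n = 0.125000

Trapezoidal rule: (h/2)[f(x₀) + 2f(x₁) + 2f(x₂) + ... + f(xₙ)]

x_0 = 0.2500, f(x_0) = 0.941176, coefficient = 1
x_1 = 0.3750, f(x_1) = 0.876712, coefficient = 2
x_2 = 0.5000, f(x_2) = 0.800000, coefficient = 2
x_3 = 0.6250, f(x_3) = 0.719101, coefficient = 2
x_4 = 0.7500, f(x_4) = 0.640000, coefficient = 2
x_5 = 0.8750, f(x_5) = 0.566372, coefficient = 2
x_6 = 1.0000, f(x_6) = 0.500000, coefficient = 2
x_7 = 1.1250, f(x_7) = 0.441379, coefficient = 2
x_8 = 1.2500, f(x_8) = 0.390244, coefficient = 2
x_9 = 1.3750, f(x_9) = 0.345946, coefficient = 2
x_10 = 1.5000, f(x_10) = 0.307692, coefficient = 2
x_11 = 1.6250, f(x_11) = 0.274678, coefficient = 2
x_12 = 1.7500, f(x_12) = 0.246154, coefficient = 1

I ≈ (0.125000/2) × 12.911580 = 0.806974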